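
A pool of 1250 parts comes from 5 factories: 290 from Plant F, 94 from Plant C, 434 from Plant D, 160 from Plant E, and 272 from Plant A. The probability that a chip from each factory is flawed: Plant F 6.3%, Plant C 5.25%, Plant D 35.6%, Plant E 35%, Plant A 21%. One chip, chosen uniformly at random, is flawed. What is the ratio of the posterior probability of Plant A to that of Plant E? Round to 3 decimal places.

1.020

Unnormalized posteriors (prior × likelihood):
  Plant F: 0.232 × 0.063 = 0.014616
  Plant C: 0.0752 × 0.0525 = 0.003948
  Plant D: 0.3472 × 0.356 = 0.1236032
  Plant E: 0.128 × 0.35 = 0.0448
  Plant A: 0.2176 × 0.21 = 0.045696
Total = 0.2326632.
The ratio is 0.045696 / 0.0448 (the normalizer cancels) = 1.020.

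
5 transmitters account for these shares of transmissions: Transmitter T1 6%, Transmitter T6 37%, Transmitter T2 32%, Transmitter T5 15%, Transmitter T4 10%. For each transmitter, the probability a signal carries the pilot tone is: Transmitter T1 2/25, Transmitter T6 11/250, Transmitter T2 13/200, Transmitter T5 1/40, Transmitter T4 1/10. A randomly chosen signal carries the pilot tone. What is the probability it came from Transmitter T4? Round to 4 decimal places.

0.1798

By Bayes' rule, posterior ∝ prior × likelihood:
  Transmitter T1: 0.06 × 0.08 = 0.0048
  Transmitter T6: 0.37 × 0.044 = 0.01628
  Transmitter T2: 0.32 × 0.065 = 0.0208
  Transmitter T5: 0.15 × 0.025 = 0.00375
  Transmitter T4: 0.1 × 0.1 = 0.01
Total = 0.05563.
P(Transmitter T4 | evidence) = 0.01 / 0.05563 ≈ 0.1798.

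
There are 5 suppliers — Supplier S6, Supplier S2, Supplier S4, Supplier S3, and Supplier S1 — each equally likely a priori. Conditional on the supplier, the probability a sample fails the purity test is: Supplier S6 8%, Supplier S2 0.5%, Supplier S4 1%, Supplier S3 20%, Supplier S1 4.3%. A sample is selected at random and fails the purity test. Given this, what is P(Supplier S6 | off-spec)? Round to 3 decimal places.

With a uniform prior (1/5 each), posterior ∝ likelihood:
  Supplier S6: 0.08
  Supplier S2: 0.005
  Supplier S4: 0.01
  Supplier S3: 0.2
  Supplier S1: 0.043
Normalizing constant = 0.338.
P(Supplier S6 | evidence) = 0.08 / 0.338 ≈ 0.237.

0.237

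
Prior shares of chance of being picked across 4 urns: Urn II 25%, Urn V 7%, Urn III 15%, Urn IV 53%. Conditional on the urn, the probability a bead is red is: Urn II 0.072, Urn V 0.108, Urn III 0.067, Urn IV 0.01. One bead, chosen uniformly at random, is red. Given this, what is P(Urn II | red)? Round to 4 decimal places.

0.4400

By Bayes' rule, posterior ∝ prior × likelihood:
  Urn II: 0.25 × 0.072 = 0.018
  Urn V: 0.07 × 0.108 = 0.00756
  Urn III: 0.15 × 0.067 = 0.01005
  Urn IV: 0.53 × 0.01 = 0.0053
Total = 0.04091.
P(Urn II | evidence) = 0.018 / 0.04091 ≈ 0.4400.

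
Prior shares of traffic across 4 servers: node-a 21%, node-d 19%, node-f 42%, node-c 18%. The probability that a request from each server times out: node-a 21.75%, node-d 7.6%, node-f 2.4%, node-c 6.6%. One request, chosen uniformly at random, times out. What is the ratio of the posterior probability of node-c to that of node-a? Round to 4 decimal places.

0.2601

Prior × likelihood for each hypothesis:
  node-a: 0.21 × 0.2175 = 0.045675
  node-d: 0.19 × 0.076 = 0.01444
  node-f: 0.42 × 0.024 = 0.01008
  node-c: 0.18 × 0.066 = 0.01188
Normalizing constant = 0.082075.
The ratio is 0.01188 / 0.045675 (the normalizer cancels) = 0.2601.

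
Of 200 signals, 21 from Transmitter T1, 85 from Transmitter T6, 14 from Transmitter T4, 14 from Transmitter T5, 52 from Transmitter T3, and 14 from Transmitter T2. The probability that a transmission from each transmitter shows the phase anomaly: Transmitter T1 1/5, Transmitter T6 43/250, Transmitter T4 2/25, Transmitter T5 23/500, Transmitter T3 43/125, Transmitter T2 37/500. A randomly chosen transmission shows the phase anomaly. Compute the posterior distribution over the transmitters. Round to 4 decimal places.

Transmitter T1 0.1063, Transmitter T6 0.3701, Transmitter T4 0.0283, Transmitter T5 0.0163, Transmitter T3 0.4528, Transmitter T2 0.0262

Compute prior × likelihood for every hypothesis:
  Transmitter T1: 0.105 × 0.2 = 0.021
  Transmitter T6: 0.425 × 0.172 = 0.0731
  Transmitter T4: 0.07 × 0.08 = 0.0056
  Transmitter T5: 0.07 × 0.046 = 0.00322
  Transmitter T3: 0.26 × 0.344 = 0.08944
  Transmitter T2: 0.07 × 0.074 = 0.00518
Sum = 0.19754.
P(Transmitter T1 | anomaly) = 0.021/0.19754 ≈ 0.1063
P(Transmitter T6 | anomaly) = 0.0731/0.19754 ≈ 0.3701
P(Transmitter T4 | anomaly) = 0.0056/0.19754 ≈ 0.0283
P(Transmitter T5 | anomaly) = 0.00322/0.19754 ≈ 0.0163
P(Transmitter T3 | anomaly) = 0.08944/0.19754 ≈ 0.4528
P(Transmitter T2 | anomaly) = 0.00518/0.19754 ≈ 0.0262
(Check: 0.1063+0.3701+0.0283+0.0163+0.4528+0.0262 = 1.0000.)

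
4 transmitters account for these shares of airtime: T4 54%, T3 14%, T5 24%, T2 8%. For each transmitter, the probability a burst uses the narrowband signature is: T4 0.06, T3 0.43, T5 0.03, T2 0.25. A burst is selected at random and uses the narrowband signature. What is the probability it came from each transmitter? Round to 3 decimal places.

T4 0.270, T3 0.503, T5 0.060, T2 0.167

Prior × likelihood for each hypothesis:
  T4: 0.54 × 0.06 = 0.0324
  T3: 0.14 × 0.43 = 0.0602
  T5: 0.24 × 0.03 = 0.0072
  T2: 0.08 × 0.25 = 0.02
Normalizing constant = 0.1198.
P(T4 | narrowband) = 0.0324/0.1198 ≈ 0.270
P(T3 | narrowband) = 0.0602/0.1198 ≈ 0.503
P(T5 | narrowband) = 0.0072/0.1198 ≈ 0.060
P(T2 | narrowband) = 0.02/0.1198 ≈ 0.167
(Check: 0.270+0.503+0.060+0.167 = 1.000.)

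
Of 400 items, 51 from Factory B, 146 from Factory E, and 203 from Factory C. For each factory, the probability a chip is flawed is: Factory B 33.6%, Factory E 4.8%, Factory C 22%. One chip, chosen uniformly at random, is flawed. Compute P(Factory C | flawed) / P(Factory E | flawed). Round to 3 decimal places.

Compute prior × likelihood for every hypothesis:
  Factory B: 0.1275 × 0.336 = 0.04284
  Factory E: 0.365 × 0.048 = 0.01752
  Factory C: 0.5075 × 0.22 = 0.11165
Sum = 0.17201.
The ratio is 0.11165 / 0.01752 (the normalizer cancels) = 6.373.

6.373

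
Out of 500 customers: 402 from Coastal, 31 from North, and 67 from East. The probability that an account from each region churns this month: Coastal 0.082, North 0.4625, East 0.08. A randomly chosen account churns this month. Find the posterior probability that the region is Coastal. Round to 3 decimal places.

By Bayes' rule, posterior ∝ prior × likelihood:
  Coastal: 0.804 × 0.082 = 0.065928
  North: 0.062 × 0.4625 = 0.028675
  East: 0.134 × 0.08 = 0.01072
Normalizing constant = 0.105323.
P(Coastal | evidence) = 0.065928 / 0.105323 ≈ 0.626.

0.626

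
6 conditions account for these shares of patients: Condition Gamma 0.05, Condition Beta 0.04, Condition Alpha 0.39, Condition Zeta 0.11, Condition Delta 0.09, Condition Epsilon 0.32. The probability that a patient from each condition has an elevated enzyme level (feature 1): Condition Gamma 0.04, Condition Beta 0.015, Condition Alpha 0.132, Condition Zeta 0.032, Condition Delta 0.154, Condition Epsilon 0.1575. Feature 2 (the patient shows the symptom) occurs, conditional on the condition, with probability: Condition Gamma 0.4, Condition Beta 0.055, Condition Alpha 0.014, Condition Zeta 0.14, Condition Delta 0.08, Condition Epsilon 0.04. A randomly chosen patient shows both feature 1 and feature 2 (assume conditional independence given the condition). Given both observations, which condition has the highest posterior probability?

Unnormalized posteriors (prior × likelihood):
  Condition Gamma: 0.05 × 0.04 × 0.4 = 0.0008
  Condition Beta: 0.04 × 0.015 × 0.055 = 0.000033
  Condition Alpha: 0.39 × 0.132 × 0.014 = 0.00072072
  Condition Zeta: 0.11 × 0.032 × 0.14 = 0.0004928
  Condition Delta: 0.09 × 0.154 × 0.08 = 0.0011088
  Condition Epsilon: 0.32 × 0.1575 × 0.04 = 0.002016
Total = 0.00517132.
Largest term belongs to Condition Epsilon, so Condition Epsilon is most probable.

Condition Epsilon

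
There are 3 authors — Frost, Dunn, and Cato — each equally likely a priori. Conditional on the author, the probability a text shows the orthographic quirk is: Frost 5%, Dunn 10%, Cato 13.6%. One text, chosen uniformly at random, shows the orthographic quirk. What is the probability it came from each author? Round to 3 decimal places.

Frost 0.175, Dunn 0.350, Cato 0.476

With a uniform prior (1/3 each), posterior ∝ likelihood:
  Frost: 0.05
  Dunn: 0.1
  Cato: 0.136
Normalizing constant = 0.286.
P(Frost | quirk) = 0.05/0.286 ≈ 0.175
P(Dunn | quirk) = 0.1/0.286 ≈ 0.350
P(Cato | quirk) = 0.136/0.286 ≈ 0.476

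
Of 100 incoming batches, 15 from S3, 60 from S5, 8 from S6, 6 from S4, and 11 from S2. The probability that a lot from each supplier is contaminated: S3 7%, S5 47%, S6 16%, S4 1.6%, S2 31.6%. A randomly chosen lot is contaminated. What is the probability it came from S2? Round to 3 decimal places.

Prior × likelihood for each hypothesis:
  S3: 0.15 × 0.07 = 0.0105
  S5: 0.6 × 0.47 = 0.282
  S6: 0.08 × 0.16 = 0.0128
  S4: 0.06 × 0.016 = 0.00096
  S2: 0.11 × 0.316 = 0.03476
Sum = 0.34102.
P(S2 | evidence) = 0.03476 / 0.34102 ≈ 0.102.

0.102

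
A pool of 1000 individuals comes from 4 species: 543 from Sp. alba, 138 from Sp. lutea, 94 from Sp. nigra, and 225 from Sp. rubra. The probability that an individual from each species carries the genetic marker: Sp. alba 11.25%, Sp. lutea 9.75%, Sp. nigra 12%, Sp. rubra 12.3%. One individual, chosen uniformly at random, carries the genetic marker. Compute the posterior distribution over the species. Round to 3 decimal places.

Prior × likelihood for each hypothesis:
  Sp. alba: 0.543 × 0.1125 = 0.0610875
  Sp. lutea: 0.138 × 0.0975 = 0.013455
  Sp. nigra: 0.094 × 0.12 = 0.01128
  Sp. rubra: 0.225 × 0.123 = 0.027675
Normalizing constant = 0.1134975.
P(Sp. alba | marker) = 0.0610875/0.1134975 ≈ 0.538
P(Sp. lutea | marker) = 0.013455/0.1134975 ≈ 0.119
P(Sp. nigra | marker) = 0.01128/0.1134975 ≈ 0.099
P(Sp. rubra | marker) = 0.027675/0.1134975 ≈ 0.244

Sp. alba 0.538, Sp. lutea 0.119, Sp. nigra 0.099, Sp. rubra 0.244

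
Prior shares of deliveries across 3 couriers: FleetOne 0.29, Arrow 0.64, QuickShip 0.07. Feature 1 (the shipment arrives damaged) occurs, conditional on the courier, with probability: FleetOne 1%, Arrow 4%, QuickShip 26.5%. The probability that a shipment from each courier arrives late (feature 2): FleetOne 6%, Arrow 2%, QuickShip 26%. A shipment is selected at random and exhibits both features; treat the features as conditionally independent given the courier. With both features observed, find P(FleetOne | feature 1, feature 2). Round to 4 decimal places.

0.0316

Compute prior × likelihood for every hypothesis:
  FleetOne: 0.29 × 0.01 × 0.06 = 0.000174
  Arrow: 0.64 × 0.04 × 0.02 = 0.000512
  QuickShip: 0.07 × 0.265 × 0.26 = 0.004823
Normalizing constant = 0.005509.
P(FleetOne | evidence) = 0.000174 / 0.005509 ≈ 0.0316.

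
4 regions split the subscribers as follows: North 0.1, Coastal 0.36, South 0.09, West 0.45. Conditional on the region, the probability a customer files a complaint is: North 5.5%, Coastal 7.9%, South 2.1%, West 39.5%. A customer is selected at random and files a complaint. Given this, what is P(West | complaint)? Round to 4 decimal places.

Compute prior × likelihood for every hypothesis:
  North: 0.1 × 0.055 = 0.0055
  Coastal: 0.36 × 0.079 = 0.02844
  South: 0.09 × 0.021 = 0.00189
  West: 0.45 × 0.395 = 0.17775
Normalizing constant = 0.21358.
P(West | evidence) = 0.17775 / 0.21358 ≈ 0.8322.

0.8322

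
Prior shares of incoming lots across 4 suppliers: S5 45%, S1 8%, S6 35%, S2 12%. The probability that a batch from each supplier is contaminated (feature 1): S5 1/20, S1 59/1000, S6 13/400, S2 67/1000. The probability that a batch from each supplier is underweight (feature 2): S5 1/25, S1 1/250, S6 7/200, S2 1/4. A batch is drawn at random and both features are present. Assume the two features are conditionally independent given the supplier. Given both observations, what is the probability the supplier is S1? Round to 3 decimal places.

0.006

By Bayes' rule, posterior ∝ prior × likelihood:
  S5: 0.45 × 0.05 × 0.04 = 0.0009
  S1: 0.08 × 0.059 × 0.004 = 0.00001888
  S6: 0.35 × 0.0325 × 0.035 = 0.000398125
  S2: 0.12 × 0.067 × 0.25 = 0.00201
Total = 0.003327005.
P(S1 | evidence) = 0.00001888 / 0.003327005 ≈ 0.006.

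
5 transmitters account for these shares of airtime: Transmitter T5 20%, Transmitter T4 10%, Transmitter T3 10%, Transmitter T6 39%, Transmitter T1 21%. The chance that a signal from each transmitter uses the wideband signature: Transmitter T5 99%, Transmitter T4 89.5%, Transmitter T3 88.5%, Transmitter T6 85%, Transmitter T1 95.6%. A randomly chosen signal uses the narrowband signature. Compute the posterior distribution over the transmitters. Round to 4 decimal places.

Transmitter T5 0.0218, Transmitter T4 0.1145, Transmitter T3 0.1254, Transmitter T6 0.6377, Transmitter T1 0.1007

Taking complements, P(narrowband | each) = Transmitter T5 0.01, Transmitter T4 0.105, Transmitter T3 0.115, Transmitter T6 0.15, Transmitter T1 0.044.
Compute prior × likelihood for every hypothesis:
  Transmitter T5: 0.2 × 0.01 = 0.002
  Transmitter T4: 0.1 × 0.105 = 0.0105
  Transmitter T3: 0.1 × 0.115 = 0.0115
  Transmitter T6: 0.39 × 0.15 = 0.0585
  Transmitter T1: 0.21 × 0.044 = 0.00924
Normalizing constant = 0.09174.
P(Transmitter T5 | narrowband) = 0.002/0.09174 ≈ 0.0218
P(Transmitter T4 | narrowband) = 0.0105/0.09174 ≈ 0.1145
P(Transmitter T3 | narrowband) = 0.0115/0.09174 ≈ 0.1254
P(Transmitter T6 | narrowband) = 0.0585/0.09174 ≈ 0.6377
P(Transmitter T1 | narrowband) = 0.00924/0.09174 ≈ 0.1007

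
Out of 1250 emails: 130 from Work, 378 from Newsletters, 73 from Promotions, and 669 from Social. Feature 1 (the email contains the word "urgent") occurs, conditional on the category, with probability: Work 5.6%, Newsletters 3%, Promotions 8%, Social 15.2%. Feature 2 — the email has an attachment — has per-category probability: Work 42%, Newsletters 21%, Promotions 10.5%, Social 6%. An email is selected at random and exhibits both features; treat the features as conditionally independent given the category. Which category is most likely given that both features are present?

Compute prior × likelihood for every hypothesis:
  Work: 0.104 × 0.056 × 0.42 = 0.00244608
  Newsletters: 0.3024 × 0.03 × 0.21 = 0.00190512
  Promotions: 0.0584 × 0.08 × 0.105 = 0.00049056
  Social: 0.5352 × 0.152 × 0.06 = 0.004881024
Total = 0.009722784.
Largest term belongs to Social, so Social is most probable.

Social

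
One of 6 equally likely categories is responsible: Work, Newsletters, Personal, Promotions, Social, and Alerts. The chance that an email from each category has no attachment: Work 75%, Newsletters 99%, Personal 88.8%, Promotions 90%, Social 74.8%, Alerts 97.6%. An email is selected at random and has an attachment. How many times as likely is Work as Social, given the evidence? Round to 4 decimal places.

0.9921

Taking complements, P(attachment | each) = Work 0.25, Newsletters 0.01, Personal 0.112, Promotions 0.1, Social 0.252, Alerts 0.024.
With a uniform prior (1/6 each), posterior ∝ likelihood:
  Work: 0.25
  Newsletters: 0.01
  Personal: 0.112
  Promotions: 0.1
  Social: 0.252
  Alerts: 0.024
Normalizing constant = 0.748.
The ratio is 0.25 / 0.252 (the normalizer cancels) = 0.9921.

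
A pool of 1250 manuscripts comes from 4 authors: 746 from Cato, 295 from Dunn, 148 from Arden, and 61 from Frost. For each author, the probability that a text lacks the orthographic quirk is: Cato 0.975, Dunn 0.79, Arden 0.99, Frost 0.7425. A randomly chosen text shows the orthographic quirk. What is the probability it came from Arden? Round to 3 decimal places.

Taking complements, P(quirk | each) = Cato 0.025, Dunn 0.21, Arden 0.01, Frost 0.2575.
Prior × likelihood for each hypothesis:
  Cato: 0.5968 × 0.025 = 0.01492
  Dunn: 0.236 × 0.21 = 0.04956
  Arden: 0.1184 × 0.01 = 0.001184
  Frost: 0.0488 × 0.2575 = 0.012566
Normalizing constant = 0.07823.
P(Arden | evidence) = 0.001184 / 0.07823 ≈ 0.015.

0.015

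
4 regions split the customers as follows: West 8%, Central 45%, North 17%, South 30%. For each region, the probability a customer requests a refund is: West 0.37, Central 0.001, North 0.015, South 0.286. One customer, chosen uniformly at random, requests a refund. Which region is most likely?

South

Compute prior × likelihood for every hypothesis:
  West: 0.08 × 0.37 = 0.0296
  Central: 0.45 × 0.001 = 0.00045
  North: 0.17 × 0.015 = 0.00255
  South: 0.3 × 0.286 = 0.0858
Normalizing constant = 0.1184.
Largest term belongs to South, so South is most probable.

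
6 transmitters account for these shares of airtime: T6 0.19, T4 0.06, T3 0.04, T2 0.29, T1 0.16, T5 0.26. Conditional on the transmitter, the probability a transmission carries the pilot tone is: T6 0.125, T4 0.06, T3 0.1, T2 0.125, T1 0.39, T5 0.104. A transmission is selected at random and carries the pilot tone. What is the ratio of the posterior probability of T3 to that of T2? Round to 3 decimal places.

0.110

Unnormalized posteriors (prior × likelihood):
  T6: 0.19 × 0.125 = 0.02375
  T4: 0.06 × 0.06 = 0.0036
  T3: 0.04 × 0.1 = 0.004
  T2: 0.29 × 0.125 = 0.03625
  T1: 0.16 × 0.39 = 0.0624
  T5: 0.26 × 0.104 = 0.02704
Normalizing constant = 0.15704.
The ratio is 0.004 / 0.03625 (the normalizer cancels) = 0.110.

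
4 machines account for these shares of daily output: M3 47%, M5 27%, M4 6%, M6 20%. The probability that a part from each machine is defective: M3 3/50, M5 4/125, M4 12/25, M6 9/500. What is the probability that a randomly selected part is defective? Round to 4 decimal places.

0.0692

By Bayes' rule, posterior ∝ prior × likelihood:
  M3: 0.47 × 0.06 = 0.0282
  M5: 0.27 × 0.032 = 0.00864
  M4: 0.06 × 0.48 = 0.0288
  M6: 0.2 × 0.018 = 0.0036
P(defective) = 0.0282 + 0.00864 + 0.0288 + 0.0036 = 0.06924 → 0.0692.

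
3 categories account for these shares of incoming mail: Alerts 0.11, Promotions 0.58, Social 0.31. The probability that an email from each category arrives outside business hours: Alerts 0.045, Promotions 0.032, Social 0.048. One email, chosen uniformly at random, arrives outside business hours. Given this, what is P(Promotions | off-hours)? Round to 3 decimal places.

By Bayes' rule, posterior ∝ prior × likelihood:
  Alerts: 0.11 × 0.045 = 0.00495
  Promotions: 0.58 × 0.032 = 0.01856
  Social: 0.31 × 0.048 = 0.01488
Total = 0.03839.
P(Promotions | evidence) = 0.01856 / 0.03839 ≈ 0.483.

0.483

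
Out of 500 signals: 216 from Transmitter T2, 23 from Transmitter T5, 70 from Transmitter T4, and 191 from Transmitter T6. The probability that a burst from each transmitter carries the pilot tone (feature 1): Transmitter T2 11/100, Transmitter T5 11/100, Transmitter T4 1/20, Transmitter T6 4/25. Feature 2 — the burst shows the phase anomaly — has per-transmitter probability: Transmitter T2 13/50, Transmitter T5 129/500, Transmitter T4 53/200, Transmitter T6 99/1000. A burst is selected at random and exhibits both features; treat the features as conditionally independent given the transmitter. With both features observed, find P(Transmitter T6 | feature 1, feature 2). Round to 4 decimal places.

0.2806

Prior × likelihood for each hypothesis:
  Transmitter T2: 0.432 × 0.11 × 0.26 = 0.0123552
  Transmitter T5: 0.046 × 0.11 × 0.258 = 0.00130548
  Transmitter T4: 0.14 × 0.05 × 0.265 = 0.001855
  Transmitter T6: 0.382 × 0.16 × 0.099 = 0.00605088
Sum = 0.02156656.
P(Transmitter T6 | evidence) = 0.00605088 / 0.02156656 ≈ 0.2806.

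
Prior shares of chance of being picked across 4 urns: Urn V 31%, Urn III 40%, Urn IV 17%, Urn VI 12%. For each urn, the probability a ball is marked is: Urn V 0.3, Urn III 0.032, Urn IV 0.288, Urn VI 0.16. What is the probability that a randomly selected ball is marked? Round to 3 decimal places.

0.174

Unnormalized posteriors (prior × likelihood):
  Urn V: 0.31 × 0.3 = 0.093
  Urn III: 0.4 × 0.032 = 0.0128
  Urn IV: 0.17 × 0.288 = 0.04896
  Urn VI: 0.12 × 0.16 = 0.0192
P(marked) = 0.093 + 0.0128 + 0.04896 + 0.0192 = 0.17396 → 0.174.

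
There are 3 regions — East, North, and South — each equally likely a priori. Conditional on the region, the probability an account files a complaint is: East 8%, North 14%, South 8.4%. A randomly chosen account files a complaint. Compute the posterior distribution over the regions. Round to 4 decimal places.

East 0.2632, North 0.4605, South 0.2763

Since the prior is uniform, the posterior is proportional to the likelihood:
  East: 0.08
  North: 0.14
  South: 0.084
Sum = 0.304.
P(East | complaint) = 0.08/0.304 ≈ 0.2632
P(North | complaint) = 0.14/0.304 ≈ 0.4605
P(South | complaint) = 0.084/0.304 ≈ 0.2763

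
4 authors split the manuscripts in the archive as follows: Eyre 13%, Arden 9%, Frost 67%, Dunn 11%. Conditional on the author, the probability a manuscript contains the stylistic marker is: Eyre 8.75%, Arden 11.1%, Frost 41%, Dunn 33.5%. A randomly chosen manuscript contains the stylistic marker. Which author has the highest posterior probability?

Frost

Compute prior × likelihood for every hypothesis:
  Eyre: 0.13 × 0.0875 = 0.011375
  Arden: 0.09 × 0.111 = 0.00999
  Frost: 0.67 × 0.41 = 0.2747
  Dunn: 0.11 × 0.335 = 0.03685
Total = 0.332915.
Largest term belongs to Frost, so Frost is most probable.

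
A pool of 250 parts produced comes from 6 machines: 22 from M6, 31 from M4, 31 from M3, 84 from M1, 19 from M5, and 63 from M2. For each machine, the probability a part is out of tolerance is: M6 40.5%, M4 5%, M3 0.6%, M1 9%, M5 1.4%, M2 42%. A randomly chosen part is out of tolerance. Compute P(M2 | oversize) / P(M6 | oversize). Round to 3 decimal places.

By Bayes' rule, posterior ∝ prior × likelihood:
  M6: 0.088 × 0.405 = 0.03564
  M4: 0.124 × 0.05 = 0.0062
  M3: 0.124 × 0.006 = 0.000744
  M1: 0.336 × 0.09 = 0.03024
  M5: 0.076 × 0.014 = 0.001064
  M2: 0.252 × 0.42 = 0.10584
Normalizing constant = 0.179728.
The ratio is 0.10584 / 0.03564 (the normalizer cancels) = 2.970.

2.970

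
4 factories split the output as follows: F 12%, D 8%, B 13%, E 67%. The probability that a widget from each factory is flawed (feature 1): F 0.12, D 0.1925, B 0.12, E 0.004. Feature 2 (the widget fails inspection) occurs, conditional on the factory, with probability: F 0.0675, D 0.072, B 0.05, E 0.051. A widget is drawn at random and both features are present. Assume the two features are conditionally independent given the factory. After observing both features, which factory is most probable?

D

Unnormalized posteriors (prior × likelihood):
  F: 0.12 × 0.12 × 0.0675 = 0.000972
  D: 0.08 × 0.1925 × 0.072 = 0.0011088
  B: 0.13 × 0.12 × 0.05 = 0.00078
  E: 0.67 × 0.004 × 0.051 = 0.00013668
Total = 0.00299748.
Largest term belongs to D, so D is most probable.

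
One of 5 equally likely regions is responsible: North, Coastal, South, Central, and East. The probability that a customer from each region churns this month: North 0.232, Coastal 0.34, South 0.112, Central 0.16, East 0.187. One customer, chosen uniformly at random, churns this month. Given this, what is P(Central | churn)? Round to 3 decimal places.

With a uniform prior (1/5 each), posterior ∝ likelihood:
  North: 0.232
  Coastal: 0.34
  South: 0.112
  Central: 0.16
  East: 0.187
Normalizing constant = 1.031.
P(Central | evidence) = 0.16 / 1.031 ≈ 0.155.

0.155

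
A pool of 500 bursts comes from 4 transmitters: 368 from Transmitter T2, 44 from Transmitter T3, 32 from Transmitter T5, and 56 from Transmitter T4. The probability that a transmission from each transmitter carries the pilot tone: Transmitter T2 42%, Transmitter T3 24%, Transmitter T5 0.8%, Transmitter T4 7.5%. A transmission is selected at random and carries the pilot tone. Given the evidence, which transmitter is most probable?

Compute prior × likelihood for every hypothesis:
  Transmitter T2: 0.736 × 0.42 = 0.30912
  Transmitter T3: 0.088 × 0.24 = 0.02112
  Transmitter T5: 0.064 × 0.008 = 0.000512
  Transmitter T4: 0.112 × 0.075 = 0.0084
Total = 0.339152.
Largest term belongs to Transmitter T2, so Transmitter T2 is most probable.

Transmitter T2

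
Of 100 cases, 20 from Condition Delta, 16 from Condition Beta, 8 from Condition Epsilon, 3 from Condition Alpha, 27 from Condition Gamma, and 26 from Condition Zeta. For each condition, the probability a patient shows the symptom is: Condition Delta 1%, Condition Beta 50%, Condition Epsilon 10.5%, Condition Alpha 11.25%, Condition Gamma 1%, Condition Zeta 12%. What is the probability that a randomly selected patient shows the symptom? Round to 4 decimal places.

Compute prior × likelihood for every hypothesis:
  Condition Delta: 0.2 × 0.01 = 0.002
  Condition Beta: 0.16 × 0.5 = 0.08
  Condition Epsilon: 0.08 × 0.105 = 0.0084
  Condition Alpha: 0.03 × 0.1125 = 0.003375
  Condition Gamma: 0.27 × 0.01 = 0.0027
  Condition Zeta: 0.26 × 0.12 = 0.0312
P(symptomatic) = 0.002 + 0.08 + 0.0084 + 0.003375 + 0.0027 + 0.0312 = 0.127675 → 0.1277.

0.1277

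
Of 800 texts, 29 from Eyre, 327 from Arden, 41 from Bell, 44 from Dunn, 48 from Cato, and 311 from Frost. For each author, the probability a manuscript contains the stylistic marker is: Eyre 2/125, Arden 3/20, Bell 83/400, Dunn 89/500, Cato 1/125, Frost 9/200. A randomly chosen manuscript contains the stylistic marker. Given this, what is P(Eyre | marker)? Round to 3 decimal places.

0.006

By Bayes' rule, posterior ∝ prior × likelihood:
  Eyre: 0.03625 × 0.016 = 0.00058
  Arden: 0.40875 × 0.15 = 0.0613125
  Bell: 0.05125 × 0.2075 = 0.010634375
  Dunn: 0.055 × 0.178 = 0.00979
  Cato: 0.06 × 0.008 = 0.00048
  Frost: 0.38875 × 0.045 = 0.01749375
Total = 0.100290625.
P(Eyre | evidence) = 0.00058 / 0.100290625 ≈ 0.006.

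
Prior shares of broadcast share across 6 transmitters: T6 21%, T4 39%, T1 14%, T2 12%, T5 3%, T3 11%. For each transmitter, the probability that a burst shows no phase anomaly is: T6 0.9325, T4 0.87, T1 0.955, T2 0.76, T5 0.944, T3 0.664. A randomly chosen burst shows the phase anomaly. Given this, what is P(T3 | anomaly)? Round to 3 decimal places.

Taking complements, P(anomaly | each) = T6 0.0675, T4 0.13, T1 0.045, T2 0.24, T5 0.056, T3 0.336.
By Bayes' rule, posterior ∝ prior × likelihood:
  T6: 0.21 × 0.0675 = 0.014175
  T4: 0.39 × 0.13 = 0.0507
  T1: 0.14 × 0.045 = 0.0063
  T2: 0.12 × 0.24 = 0.0288
  T5: 0.03 × 0.056 = 0.00168
  T3: 0.11 × 0.336 = 0.03696
Sum = 0.138615.
P(T3 | evidence) = 0.03696 / 0.138615 ≈ 0.267.

0.267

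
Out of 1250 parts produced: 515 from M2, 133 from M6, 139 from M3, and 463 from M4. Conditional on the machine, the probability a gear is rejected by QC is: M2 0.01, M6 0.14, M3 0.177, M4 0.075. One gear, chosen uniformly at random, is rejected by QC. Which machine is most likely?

M4

Compute prior × likelihood for every hypothesis:
  M2: 0.412 × 0.01 = 0.00412
  M6: 0.1064 × 0.14 = 0.014896
  M3: 0.1112 × 0.177 = 0.0196824
  M4: 0.3704 × 0.075 = 0.02778
Total = 0.0664784.
Largest term belongs to M4, so M4 is most probable.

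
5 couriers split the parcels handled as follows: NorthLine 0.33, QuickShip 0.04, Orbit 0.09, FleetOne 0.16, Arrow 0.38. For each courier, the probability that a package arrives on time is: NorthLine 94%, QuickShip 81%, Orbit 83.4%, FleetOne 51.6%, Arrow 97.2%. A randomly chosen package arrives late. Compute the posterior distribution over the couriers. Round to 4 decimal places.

NorthLine 0.1518, QuickShip 0.0583, Orbit 0.1146, FleetOne 0.5938, Arrow 0.0816

Taking complements, P(late | each) = NorthLine 0.06, QuickShip 0.19, Orbit 0.166, FleetOne 0.484, Arrow 0.028.
Unnormalized posteriors (prior × likelihood):
  NorthLine: 0.33 × 0.06 = 0.0198
  QuickShip: 0.04 × 0.19 = 0.0076
  Orbit: 0.09 × 0.166 = 0.01494
  FleetOne: 0.16 × 0.484 = 0.07744
  Arrow: 0.38 × 0.028 = 0.01064
Sum = 0.13042.
P(NorthLine | late) = 0.0198/0.13042 ≈ 0.1518
P(QuickShip | late) = 0.0076/0.13042 ≈ 0.0583
P(Orbit | late) = 0.01494/0.13042 ≈ 0.1146
P(FleetOne | late) = 0.07744/0.13042 ≈ 0.5938
P(Arrow | late) = 0.01064/0.13042 ≈ 0.0816
(Check: 0.1518+0.0583+0.1146+0.5938+0.0816 = 1.0001.)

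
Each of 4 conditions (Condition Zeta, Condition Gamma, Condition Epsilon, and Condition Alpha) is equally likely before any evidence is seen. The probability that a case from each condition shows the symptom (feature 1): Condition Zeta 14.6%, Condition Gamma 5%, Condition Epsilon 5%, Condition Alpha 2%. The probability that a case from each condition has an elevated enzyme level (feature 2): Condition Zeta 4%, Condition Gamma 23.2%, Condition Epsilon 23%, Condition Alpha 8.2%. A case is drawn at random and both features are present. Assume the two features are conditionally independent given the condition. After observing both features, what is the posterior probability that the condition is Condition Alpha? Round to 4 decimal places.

Since the prior is uniform, the posterior is proportional to the likelihood:
  Condition Zeta: 0.146 × 0.04 = 0.00584
  Condition Gamma: 0.05 × 0.232 = 0.0116
  Condition Epsilon: 0.05 × 0.23 = 0.0115
  Condition Alpha: 0.02 × 0.082 = 0.00164
Sum = 0.03058.
P(Condition Alpha | evidence) = 0.00164 / 0.03058 ≈ 0.0536.

0.0536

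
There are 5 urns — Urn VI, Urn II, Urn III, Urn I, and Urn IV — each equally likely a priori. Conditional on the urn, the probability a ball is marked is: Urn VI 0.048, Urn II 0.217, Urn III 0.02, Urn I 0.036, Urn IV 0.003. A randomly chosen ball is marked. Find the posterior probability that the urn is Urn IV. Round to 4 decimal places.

Since the prior is uniform, the posterior is proportional to the likelihood:
  Urn VI: 0.048
  Urn II: 0.217
  Urn III: 0.02
  Urn I: 0.036
  Urn IV: 0.003
Sum = 0.324.
P(Urn IV | evidence) = 0.003 / 0.324 ≈ 0.0093.

0.0093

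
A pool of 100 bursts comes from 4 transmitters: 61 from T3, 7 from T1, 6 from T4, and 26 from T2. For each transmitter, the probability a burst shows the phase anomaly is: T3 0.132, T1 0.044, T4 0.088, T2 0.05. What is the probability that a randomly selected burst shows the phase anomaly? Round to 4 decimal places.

Prior × likelihood for each hypothesis:
  T3: 0.61 × 0.132 = 0.08052
  T1: 0.07 × 0.044 = 0.00308
  T4: 0.06 × 0.088 = 0.00528
  T2: 0.26 × 0.05 = 0.013
P(anomaly) = 0.08052 + 0.00308 + 0.00528 + 0.013 = 0.10188 → 0.1019.

0.1019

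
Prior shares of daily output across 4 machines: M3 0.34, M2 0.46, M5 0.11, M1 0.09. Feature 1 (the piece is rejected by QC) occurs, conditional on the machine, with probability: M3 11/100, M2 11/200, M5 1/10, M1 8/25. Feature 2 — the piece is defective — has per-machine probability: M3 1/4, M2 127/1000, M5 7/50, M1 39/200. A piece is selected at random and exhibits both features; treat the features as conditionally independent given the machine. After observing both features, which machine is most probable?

Prior × likelihood for each hypothesis:
  M3: 0.34 × 0.11 × 0.25 = 0.00935
  M2: 0.46 × 0.055 × 0.127 = 0.0032131
  M5: 0.11 × 0.1 × 0.14 = 0.00154
  M1: 0.09 × 0.32 × 0.195 = 0.005616
Sum = 0.0197191.
Largest term belongs to M3, so M3 is most probable.

M3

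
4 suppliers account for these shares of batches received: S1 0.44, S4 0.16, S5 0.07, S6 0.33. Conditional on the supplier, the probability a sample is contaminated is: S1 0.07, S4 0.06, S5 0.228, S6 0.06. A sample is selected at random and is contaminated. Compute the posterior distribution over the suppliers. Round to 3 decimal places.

Unnormalized posteriors (prior × likelihood):
  S1: 0.44 × 0.07 = 0.0308
  S4: 0.16 × 0.06 = 0.0096
  S5: 0.07 × 0.228 = 0.01596
  S6: 0.33 × 0.06 = 0.0198
Normalizing constant = 0.07616.
P(S1 | contaminated) = 0.0308/0.07616 ≈ 0.404
P(S4 | contaminated) = 0.0096/0.07616 ≈ 0.126
P(S5 | contaminated) = 0.01596/0.07616 ≈ 0.210
P(S6 | contaminated) = 0.0198/0.07616 ≈ 0.260

S1 0.404, S4 0.126, S5 0.210, S6 0.260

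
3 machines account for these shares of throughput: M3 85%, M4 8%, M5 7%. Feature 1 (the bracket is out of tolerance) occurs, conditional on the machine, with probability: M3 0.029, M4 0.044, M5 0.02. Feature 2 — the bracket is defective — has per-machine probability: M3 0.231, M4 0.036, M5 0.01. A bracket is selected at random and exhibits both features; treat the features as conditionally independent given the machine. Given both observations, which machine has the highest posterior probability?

M3

Prior × likelihood for each hypothesis:
  M3: 0.85 × 0.029 × 0.231 = 0.00569415
  M4: 0.08 × 0.044 × 0.036 = 0.00012672
  M5: 0.07 × 0.02 × 0.01 = 0.000014
Total = 0.00583487.
Largest term belongs to M3, so M3 is most probable.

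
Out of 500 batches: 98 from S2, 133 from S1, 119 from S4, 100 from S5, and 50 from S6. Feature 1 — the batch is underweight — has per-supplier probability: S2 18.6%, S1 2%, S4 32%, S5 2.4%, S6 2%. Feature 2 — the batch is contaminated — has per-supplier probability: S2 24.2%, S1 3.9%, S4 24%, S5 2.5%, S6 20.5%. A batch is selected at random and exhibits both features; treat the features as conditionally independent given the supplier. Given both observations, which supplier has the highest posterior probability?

S4

By Bayes' rule, posterior ∝ prior × likelihood:
  S2: 0.196 × 0.186 × 0.242 = 0.008822352
  S1: 0.266 × 0.02 × 0.039 = 0.00020748
  S4: 0.238 × 0.32 × 0.24 = 0.0182784
  S5: 0.2 × 0.024 × 0.025 = 0.00012
  S6: 0.1 × 0.02 × 0.205 = 0.00041
Sum = 0.027838232.
Largest term belongs to S4, so S4 is most probable.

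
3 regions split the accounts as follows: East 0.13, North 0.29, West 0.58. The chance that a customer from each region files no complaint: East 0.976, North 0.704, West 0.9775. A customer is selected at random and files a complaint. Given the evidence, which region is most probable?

Taking complements, P(complaint | each) = East 0.024, North 0.296, West 0.0225.
By Bayes' rule, posterior ∝ prior × likelihood:
  East: 0.13 × 0.024 = 0.00312
  North: 0.29 × 0.296 = 0.08584
  West: 0.58 × 0.0225 = 0.01305
Sum = 0.10201.
Largest term belongs to North, so North is most probable.

North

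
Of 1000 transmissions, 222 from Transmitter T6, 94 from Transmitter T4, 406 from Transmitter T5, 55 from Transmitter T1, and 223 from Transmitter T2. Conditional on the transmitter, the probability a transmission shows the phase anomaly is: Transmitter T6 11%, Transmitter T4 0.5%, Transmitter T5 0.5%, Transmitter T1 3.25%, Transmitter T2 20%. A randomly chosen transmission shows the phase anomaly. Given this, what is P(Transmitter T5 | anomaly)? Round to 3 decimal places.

0.028

Compute prior × likelihood for every hypothesis:
  Transmitter T6: 0.222 × 0.11 = 0.02442
  Transmitter T4: 0.094 × 0.005 = 0.00047
  Transmitter T5: 0.406 × 0.005 = 0.00203
  Transmitter T1: 0.055 × 0.0325 = 0.0017875
  Transmitter T2: 0.223 × 0.2 = 0.0446
Sum = 0.0733075.
P(Transmitter T5 | evidence) = 0.00203 / 0.0733075 ≈ 0.028.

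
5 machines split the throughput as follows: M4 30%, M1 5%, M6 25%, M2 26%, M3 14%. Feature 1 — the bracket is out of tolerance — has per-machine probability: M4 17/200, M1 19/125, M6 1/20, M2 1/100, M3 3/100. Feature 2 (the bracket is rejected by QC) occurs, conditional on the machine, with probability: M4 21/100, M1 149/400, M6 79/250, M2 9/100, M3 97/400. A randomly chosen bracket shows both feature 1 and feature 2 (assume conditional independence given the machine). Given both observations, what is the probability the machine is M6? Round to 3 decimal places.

0.295

Prior × likelihood for each hypothesis:
  M4: 0.3 × 0.085 × 0.21 = 0.005355
  M1: 0.05 × 0.152 × 0.3725 = 0.002831
  M6: 0.25 × 0.05 × 0.316 = 0.00395
  M2: 0.26 × 0.01 × 0.09 = 0.000234
  M3: 0.14 × 0.03 × 0.2425 = 0.0010185
Total = 0.0133885.
P(M6 | evidence) = 0.00395 / 0.0133885 ≈ 0.295.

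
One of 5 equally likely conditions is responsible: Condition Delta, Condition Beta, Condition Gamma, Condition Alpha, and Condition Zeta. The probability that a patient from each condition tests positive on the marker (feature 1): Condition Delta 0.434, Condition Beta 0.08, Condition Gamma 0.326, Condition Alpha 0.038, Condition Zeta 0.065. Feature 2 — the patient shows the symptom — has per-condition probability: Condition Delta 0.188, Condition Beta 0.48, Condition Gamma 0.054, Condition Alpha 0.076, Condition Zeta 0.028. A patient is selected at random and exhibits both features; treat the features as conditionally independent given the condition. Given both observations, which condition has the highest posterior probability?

Condition Delta

With a uniform prior (1/5 each), posterior ∝ likelihood:
  Condition Delta: 0.434 × 0.188 = 0.081592
  Condition Beta: 0.08 × 0.48 = 0.0384
  Condition Gamma: 0.326 × 0.054 = 0.017604
  Condition Alpha: 0.038 × 0.076 = 0.002888
  Condition Zeta: 0.065 × 0.028 = 0.00182
Total = 0.142304.
Largest term belongs to Condition Delta, so Condition Delta is most probable.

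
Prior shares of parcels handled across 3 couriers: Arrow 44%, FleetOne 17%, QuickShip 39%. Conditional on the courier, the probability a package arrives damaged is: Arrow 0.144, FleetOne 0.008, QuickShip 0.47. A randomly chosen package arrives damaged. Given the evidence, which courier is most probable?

Prior × likelihood for each hypothesis:
  Arrow: 0.44 × 0.144 = 0.06336
  FleetOne: 0.17 × 0.008 = 0.00136
  QuickShip: 0.39 × 0.47 = 0.1833
Sum = 0.24802.
Largest term belongs to QuickShip, so QuickShip is most probable.

QuickShip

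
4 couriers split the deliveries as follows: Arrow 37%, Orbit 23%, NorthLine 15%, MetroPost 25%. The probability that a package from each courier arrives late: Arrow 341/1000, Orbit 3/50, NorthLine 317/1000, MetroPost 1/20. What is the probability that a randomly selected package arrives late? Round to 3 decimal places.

Unnormalized posteriors (prior × likelihood):
  Arrow: 0.37 × 0.341 = 0.12617
  Orbit: 0.23 × 0.06 = 0.0138
  NorthLine: 0.15 × 0.317 = 0.04755
  MetroPost: 0.25 × 0.05 = 0.0125
P(late) = 0.12617 + 0.0138 + 0.04755 + 0.0125 = 0.20002 → 0.200.

0.200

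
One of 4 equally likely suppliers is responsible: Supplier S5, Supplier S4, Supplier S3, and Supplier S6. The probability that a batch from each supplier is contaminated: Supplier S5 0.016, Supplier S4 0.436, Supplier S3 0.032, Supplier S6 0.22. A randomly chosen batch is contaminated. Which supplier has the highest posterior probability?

Supplier S4

With a uniform prior (1/4 each), posterior ∝ likelihood:
  Supplier S5: 0.016
  Supplier S4: 0.436
  Supplier S3: 0.032
  Supplier S6: 0.22
Normalizing constant = 0.704.
Largest term belongs to Supplier S4, so Supplier S4 is most probable.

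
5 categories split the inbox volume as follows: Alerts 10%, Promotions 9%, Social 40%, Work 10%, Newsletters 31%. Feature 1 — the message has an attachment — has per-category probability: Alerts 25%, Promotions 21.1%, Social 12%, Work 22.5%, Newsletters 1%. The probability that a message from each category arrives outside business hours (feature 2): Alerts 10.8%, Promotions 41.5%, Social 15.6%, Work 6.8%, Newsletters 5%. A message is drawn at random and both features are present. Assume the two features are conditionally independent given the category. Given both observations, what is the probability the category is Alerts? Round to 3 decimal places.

0.137

Unnormalized posteriors (prior × likelihood):
  Alerts: 0.1 × 0.25 × 0.108 = 0.0027
  Promotions: 0.09 × 0.211 × 0.415 = 0.00788085
  Social: 0.4 × 0.12 × 0.156 = 0.007488
  Work: 0.1 × 0.225 × 0.068 = 0.00153
  Newsletters: 0.31 × 0.01 × 0.05 = 0.000155
Sum = 0.01975385.
P(Alerts | evidence) = 0.0027 / 0.01975385 ≈ 0.137.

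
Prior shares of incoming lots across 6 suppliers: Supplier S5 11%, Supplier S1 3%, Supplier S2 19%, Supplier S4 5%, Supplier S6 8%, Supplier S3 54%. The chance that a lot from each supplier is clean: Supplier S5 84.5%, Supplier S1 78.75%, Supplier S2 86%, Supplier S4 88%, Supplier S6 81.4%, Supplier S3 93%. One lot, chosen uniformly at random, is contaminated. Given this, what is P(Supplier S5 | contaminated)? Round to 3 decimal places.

0.157

Taking complements, P(contaminated | each) = Supplier S5 0.155, Supplier S1 0.2125, Supplier S2 0.14, Supplier S4 0.12, Supplier S6 0.186, Supplier S3 0.07.
By Bayes' rule, posterior ∝ prior × likelihood:
  Supplier S5: 0.11 × 0.155 = 0.01705
  Supplier S1: 0.03 × 0.2125 = 0.006375
  Supplier S2: 0.19 × 0.14 = 0.0266
  Supplier S4: 0.05 × 0.12 = 0.006
  Supplier S6: 0.08 × 0.186 = 0.01488
  Supplier S3: 0.54 × 0.07 = 0.0378
Total = 0.108705.
P(Supplier S5 | evidence) = 0.01705 / 0.108705 ≈ 0.157.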